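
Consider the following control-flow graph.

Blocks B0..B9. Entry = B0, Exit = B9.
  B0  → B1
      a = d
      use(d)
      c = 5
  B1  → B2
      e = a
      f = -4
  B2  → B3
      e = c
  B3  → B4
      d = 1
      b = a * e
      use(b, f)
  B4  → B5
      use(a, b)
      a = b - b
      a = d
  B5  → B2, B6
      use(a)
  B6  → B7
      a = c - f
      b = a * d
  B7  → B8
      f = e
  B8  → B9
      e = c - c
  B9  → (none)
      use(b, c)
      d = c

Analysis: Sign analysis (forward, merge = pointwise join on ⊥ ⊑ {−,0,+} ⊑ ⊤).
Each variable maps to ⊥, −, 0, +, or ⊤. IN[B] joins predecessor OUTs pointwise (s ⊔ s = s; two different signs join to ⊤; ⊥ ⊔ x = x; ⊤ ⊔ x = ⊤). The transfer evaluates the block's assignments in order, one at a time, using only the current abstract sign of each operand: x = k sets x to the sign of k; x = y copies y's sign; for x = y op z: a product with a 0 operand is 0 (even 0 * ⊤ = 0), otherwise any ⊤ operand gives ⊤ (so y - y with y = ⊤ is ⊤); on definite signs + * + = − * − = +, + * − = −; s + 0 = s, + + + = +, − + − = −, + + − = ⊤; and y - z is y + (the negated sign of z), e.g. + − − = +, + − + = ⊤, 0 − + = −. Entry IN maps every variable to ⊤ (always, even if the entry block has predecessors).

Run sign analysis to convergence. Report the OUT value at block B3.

Per-block solution:
  B0:   IN=(all ⊤)   OUT={c:+; rest ⊤}
  B1:   IN={c:+; rest ⊤}   OUT={c:+, f:-; rest ⊤}
  B2:   IN={c:+, f:-; rest ⊤}   OUT={c:+, e:+, f:-; rest ⊤}
  B3:   IN={c:+, e:+, f:-; rest ⊤}   OUT={c:+, d:+, e:+, f:-; rest ⊤}
  B4:   IN={c:+, d:+, e:+, f:-; rest ⊤}   OUT={a:+, c:+, d:+, e:+, f:-; rest ⊤}
  B5:   IN={a:+, c:+, d:+, e:+, f:-; rest ⊤}   OUT={a:+, c:+, d:+, e:+, f:-; rest ⊤}
  B6:   IN={a:+, c:+, d:+, e:+, f:-; rest ⊤}   OUT={a:+, b:+, c:+, d:+, e:+, f:-; rest ⊤}
  B7:   IN={a:+, b:+, c:+, d:+, e:+, f:-; rest ⊤}   OUT={a:+, b:+, c:+, d:+, e:+, f:+; rest ⊤}
  B8:   IN={a:+, b:+, c:+, d:+, e:+, f:+; rest ⊤}   OUT={a:+, b:+, c:+, d:+, f:+; rest ⊤}
  B9:   IN={a:+, b:+, c:+, d:+, f:+; rest ⊤}   OUT={a:+, b:+, c:+, d:+, f:+; rest ⊤}

Merge at B3: IN[B3] = OUT[B2] = {a: ⊤, b: ⊤, c: +, d: ⊤, e: +, f: -}
Applying B3's transfer function to that IN value gives OUT[B3] (row B3 above).

Answer: {a: ⊤, b: ⊤, c: +, d: +, e: +, f: -}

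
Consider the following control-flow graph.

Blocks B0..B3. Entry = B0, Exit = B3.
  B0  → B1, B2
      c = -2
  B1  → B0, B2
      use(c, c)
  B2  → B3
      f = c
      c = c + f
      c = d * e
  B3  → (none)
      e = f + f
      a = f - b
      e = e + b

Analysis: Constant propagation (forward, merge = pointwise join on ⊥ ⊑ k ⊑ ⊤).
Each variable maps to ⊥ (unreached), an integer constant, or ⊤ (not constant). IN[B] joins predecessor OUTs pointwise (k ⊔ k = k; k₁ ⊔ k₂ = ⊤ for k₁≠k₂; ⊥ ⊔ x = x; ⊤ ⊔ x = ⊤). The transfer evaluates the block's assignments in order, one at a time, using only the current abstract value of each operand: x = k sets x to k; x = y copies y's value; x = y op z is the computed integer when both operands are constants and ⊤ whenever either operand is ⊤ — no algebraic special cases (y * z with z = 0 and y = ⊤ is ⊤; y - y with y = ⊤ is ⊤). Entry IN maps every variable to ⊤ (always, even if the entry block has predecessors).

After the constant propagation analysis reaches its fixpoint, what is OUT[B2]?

Answer: {a: ⊤, b: ⊤, c: ⊤, d: ⊤, e: ⊤, f: -2}

Derivation:
Fixpoint table:
  B0: | IN=(all ⊤) | OUT={c:-2; rest ⊤}
  B1: | IN={c:-2; rest ⊤} | OUT={c:-2; rest ⊤}
  B2: | IN={c:-2; rest ⊤} | OUT={f:-2; rest ⊤}
  B3: | IN={f:-2; rest ⊤} | OUT={f:-2; rest ⊤}

Merge at B2: IN[B2] = OUT[B0] ⊔ OUT[B1] = {a: ⊤, b: ⊤, c: -2, d: ⊤, e: ⊤, f: ⊤}
Applying B2's transfer function to that IN value gives OUT[B2] (row B2 above).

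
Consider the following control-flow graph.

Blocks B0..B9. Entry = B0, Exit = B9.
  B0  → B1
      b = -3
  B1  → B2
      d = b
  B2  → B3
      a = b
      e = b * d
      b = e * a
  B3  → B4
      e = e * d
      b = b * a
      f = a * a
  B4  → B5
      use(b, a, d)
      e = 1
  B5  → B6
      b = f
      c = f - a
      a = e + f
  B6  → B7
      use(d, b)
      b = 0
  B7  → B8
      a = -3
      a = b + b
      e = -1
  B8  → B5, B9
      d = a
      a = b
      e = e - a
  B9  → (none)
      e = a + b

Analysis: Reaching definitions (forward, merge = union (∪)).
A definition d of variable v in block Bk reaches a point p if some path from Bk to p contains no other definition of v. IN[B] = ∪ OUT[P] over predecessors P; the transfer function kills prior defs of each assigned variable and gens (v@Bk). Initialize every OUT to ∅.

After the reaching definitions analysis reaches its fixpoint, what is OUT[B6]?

Answer: {a@B5, b@B6, c@B5, d@B1, d@B8, e@B4, e@B8, f@B3}

Derivation:
Converged values:
  B0:   IN={}   OUT={b@B0}
  B1:   IN={b@B0}   OUT={b@B0, d@B1}
  B2:   IN={b@B0, d@B1}   OUT={a@B2, b@B2, d@B1, e@B2}
  B3:   IN={a@B2, b@B2, d@B1, e@B2}   OUT={a@B2, b@B3, d@B1, e@B3, f@B3}
  B4:   IN={a@B2, b@B3, d@B1, e@B3, f@B3}   OUT={a@B2, b@B3, d@B1, e@B4, f@B3}
  B5:   IN={a@B2, a@B8, b@B3, b@B6, c@B5, d@B1, d@B8, e@B4, e@B8, f@B3}   OUT={a@B5, b@B5, c@B5, d@B1, d@B8, e@B4, e@B8, f@B3}
  B6:   IN={a@B5, b@B5, c@B5, d@B1, d@B8, e@B4, e@B8, f@B3}   OUT={a@B5, b@B6, c@B5, d@B1, d@B8, e@B4, e@B8, f@B3}
  B7:   IN={a@B5, b@B6, c@B5, d@B1, d@B8, e@B4, e@B8, f@B3}   OUT={a@B7, b@B6, c@B5, d@B1, d@B8, e@B7, f@B3}
  B8:   IN={a@B7, b@B6, c@B5, d@B1, d@B8, e@B7, f@B3}   OUT={a@B8, b@B6, c@B5, d@B8, e@B8, f@B3}
  B9:   IN={a@B8, b@B6, c@B5, d@B8, e@B8, f@B3}   OUT={a@B8, b@B6, c@B5, d@B8, e@B9, f@B3}

Merge at B6: IN[B6] = OUT[B5] = {a@B5, b@B5, c@B5, d@B1, d@B8, e@B4, e@B8, f@B3}
Applying B6's transfer function to that IN value gives OUT[B6] (row B6 above).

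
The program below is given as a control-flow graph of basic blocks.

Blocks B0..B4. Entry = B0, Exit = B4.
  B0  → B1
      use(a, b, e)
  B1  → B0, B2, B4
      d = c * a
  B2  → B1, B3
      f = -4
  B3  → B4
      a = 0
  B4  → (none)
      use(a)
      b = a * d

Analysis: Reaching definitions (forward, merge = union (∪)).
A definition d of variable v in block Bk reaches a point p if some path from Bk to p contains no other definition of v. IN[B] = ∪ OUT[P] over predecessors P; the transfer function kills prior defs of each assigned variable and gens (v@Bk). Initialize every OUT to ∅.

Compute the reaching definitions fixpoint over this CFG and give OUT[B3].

Converged values:
  B0: | IN={d@B1, f@B2} | OUT={d@B1, f@B2}
  B1: | IN={d@B1, f@B2} | OUT={d@B1, f@B2}
  B2: | IN={d@B1, f@B2} | OUT={d@B1, f@B2}
  B3: | IN={d@B1, f@B2} | OUT={a@B3, d@B1, f@B2}
  B4: | IN={a@B3, d@B1, f@B2} | OUT={a@B3, b@B4, d@B1, f@B2}

Merge at B3: IN[B3] = OUT[B2] = {d@B1, f@B2}
Applying B3's transfer function to that IN value gives OUT[B3] (row B3 above).

Answer: {a@B3, d@B1, f@B2}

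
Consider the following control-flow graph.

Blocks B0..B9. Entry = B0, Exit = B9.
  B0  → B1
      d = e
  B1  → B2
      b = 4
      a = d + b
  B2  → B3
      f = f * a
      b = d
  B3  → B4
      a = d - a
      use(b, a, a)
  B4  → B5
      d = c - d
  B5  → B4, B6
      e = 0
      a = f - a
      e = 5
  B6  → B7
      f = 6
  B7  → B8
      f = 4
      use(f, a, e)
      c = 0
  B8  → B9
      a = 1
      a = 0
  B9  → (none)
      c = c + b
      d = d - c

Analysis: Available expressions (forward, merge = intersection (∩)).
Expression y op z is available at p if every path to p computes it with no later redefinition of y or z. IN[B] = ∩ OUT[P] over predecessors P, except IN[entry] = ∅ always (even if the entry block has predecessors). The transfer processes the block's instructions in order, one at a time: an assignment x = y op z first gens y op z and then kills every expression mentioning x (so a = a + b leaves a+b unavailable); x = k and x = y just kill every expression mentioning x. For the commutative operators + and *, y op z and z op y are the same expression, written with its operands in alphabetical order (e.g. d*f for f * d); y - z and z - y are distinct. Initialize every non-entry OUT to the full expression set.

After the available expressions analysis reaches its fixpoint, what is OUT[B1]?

Answer: {b+d}

Working:
Fixpoint table:
  B0:   IN={}   OUT={}
  B1:   IN={}   OUT={b+d}
  B2:   IN={b+d}   OUT={}
  B3:   IN={}   OUT={}
  B4:   IN={}   OUT={}
  B5:   IN={}   OUT={}
  B6:   IN={}   OUT={}
  B7:   IN={}   OUT={}
  B8:   IN={}   OUT={}
  B9:   IN={}   OUT={}

Merge at B1: IN[B1] = OUT[B0] = {}
Applying B1's transfer function to that IN value gives OUT[B1] (row B1 above).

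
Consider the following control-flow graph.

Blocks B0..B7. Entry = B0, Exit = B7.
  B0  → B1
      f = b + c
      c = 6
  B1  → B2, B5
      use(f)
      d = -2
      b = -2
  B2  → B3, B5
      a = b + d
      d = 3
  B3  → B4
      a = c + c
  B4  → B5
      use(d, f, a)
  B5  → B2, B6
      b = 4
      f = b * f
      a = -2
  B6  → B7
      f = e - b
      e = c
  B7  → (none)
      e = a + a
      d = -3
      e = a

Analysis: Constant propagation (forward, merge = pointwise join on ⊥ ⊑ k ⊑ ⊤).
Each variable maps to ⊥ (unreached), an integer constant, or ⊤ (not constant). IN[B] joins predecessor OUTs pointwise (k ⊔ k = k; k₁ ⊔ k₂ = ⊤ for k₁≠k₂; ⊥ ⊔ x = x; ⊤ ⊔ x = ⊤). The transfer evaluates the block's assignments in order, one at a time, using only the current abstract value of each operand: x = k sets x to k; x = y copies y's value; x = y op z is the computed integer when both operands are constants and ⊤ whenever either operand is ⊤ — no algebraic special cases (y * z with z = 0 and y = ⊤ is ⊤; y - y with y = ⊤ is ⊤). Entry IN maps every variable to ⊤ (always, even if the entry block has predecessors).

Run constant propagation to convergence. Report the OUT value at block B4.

Answer: {a: 12, b: ⊤, c: 6, d: 3, e: ⊤, f: ⊤}

Derivation:
Fixpoint table:
  B0:  IN=(all ⊤)  OUT={c:6; rest ⊤}
  B1:  IN={c:6; rest ⊤}  OUT={b:-2, c:6, d:-2; rest ⊤}
  B2:  IN={c:6; rest ⊤}  OUT={c:6, d:3; rest ⊤}
  B3:  IN={c:6, d:3; rest ⊤}  OUT={a:12, c:6, d:3; rest ⊤}
  B4:  IN={a:12, c:6, d:3; rest ⊤}  OUT={a:12, c:6, d:3; rest ⊤}
  B5:  IN={c:6; rest ⊤}  OUT={a:-2, b:4, c:6; rest ⊤}
  B6:  IN={a:-2, b:4, c:6; rest ⊤}  OUT={a:-2, b:4, c:6, e:6; rest ⊤}
  B7:  IN={a:-2, b:4, c:6, e:6; rest ⊤}  OUT={a:-2, b:4, c:6, d:-3, e:-2; rest ⊤}

Merge at B4: IN[B4] = OUT[B3] = {a: 12, b: ⊤, c: 6, d: 3, e: ⊤, f: ⊤}
Applying B4's transfer function to that IN value gives OUT[B4] (row B4 above).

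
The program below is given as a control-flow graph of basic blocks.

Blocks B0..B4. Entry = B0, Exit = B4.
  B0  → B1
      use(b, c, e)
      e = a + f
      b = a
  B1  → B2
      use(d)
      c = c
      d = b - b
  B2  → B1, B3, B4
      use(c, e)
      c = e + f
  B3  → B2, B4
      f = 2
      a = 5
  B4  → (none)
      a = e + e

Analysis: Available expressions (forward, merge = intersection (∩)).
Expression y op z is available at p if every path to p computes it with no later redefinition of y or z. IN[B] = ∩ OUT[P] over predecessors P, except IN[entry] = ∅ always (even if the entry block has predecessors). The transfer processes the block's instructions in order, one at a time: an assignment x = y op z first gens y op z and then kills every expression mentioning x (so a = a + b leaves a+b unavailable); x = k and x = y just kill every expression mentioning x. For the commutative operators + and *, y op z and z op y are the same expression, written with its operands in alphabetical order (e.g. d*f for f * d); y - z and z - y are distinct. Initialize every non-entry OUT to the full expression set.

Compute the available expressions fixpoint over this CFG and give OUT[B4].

Per-block solution:
  B0:  IN={}  OUT={a+f}
  B1:  IN={}  OUT={b-b}
  B2:  IN={b-b}  OUT={b-b, e+f}
  B3:  IN={b-b, e+f}  OUT={b-b}
  B4:  IN={b-b}  OUT={b-b, e+e}

Merge at B4: IN[B4] = OUT[B2] ∩ OUT[B3] = {b-b}
Applying B4's transfer function to that IN value gives OUT[B4] (row B4 above).

Answer: {b-b, e+e}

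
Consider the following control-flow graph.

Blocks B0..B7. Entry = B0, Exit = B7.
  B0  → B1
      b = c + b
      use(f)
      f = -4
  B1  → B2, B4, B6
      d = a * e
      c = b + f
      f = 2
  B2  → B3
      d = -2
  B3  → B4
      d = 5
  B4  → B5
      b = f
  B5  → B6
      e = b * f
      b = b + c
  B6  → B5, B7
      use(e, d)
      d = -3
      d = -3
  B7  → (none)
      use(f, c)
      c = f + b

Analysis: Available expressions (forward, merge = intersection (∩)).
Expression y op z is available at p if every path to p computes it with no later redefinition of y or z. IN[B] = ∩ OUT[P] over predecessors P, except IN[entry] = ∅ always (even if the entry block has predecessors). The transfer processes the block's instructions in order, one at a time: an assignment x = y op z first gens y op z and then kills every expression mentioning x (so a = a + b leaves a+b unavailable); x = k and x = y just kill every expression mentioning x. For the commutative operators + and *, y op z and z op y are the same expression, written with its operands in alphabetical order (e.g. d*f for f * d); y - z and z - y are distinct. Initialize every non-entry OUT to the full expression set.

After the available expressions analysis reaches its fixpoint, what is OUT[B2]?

Converged values:
  B0: | IN={} | OUT={}
  B1: | IN={} | OUT={a*e}
  B2: | IN={a*e} | OUT={a*e}
  B3: | IN={a*e} | OUT={a*e}
  B4: | IN={a*e} | OUT={a*e}
  B5: | IN={} | OUT={}
  B6: | IN={} | OUT={}
  B7: | IN={} | OUT={b+f}

Merge at B2: IN[B2] = OUT[B1] = {a*e}
Applying B2's transfer function to that IN value gives OUT[B2] (row B2 above).

Answer: {a*e}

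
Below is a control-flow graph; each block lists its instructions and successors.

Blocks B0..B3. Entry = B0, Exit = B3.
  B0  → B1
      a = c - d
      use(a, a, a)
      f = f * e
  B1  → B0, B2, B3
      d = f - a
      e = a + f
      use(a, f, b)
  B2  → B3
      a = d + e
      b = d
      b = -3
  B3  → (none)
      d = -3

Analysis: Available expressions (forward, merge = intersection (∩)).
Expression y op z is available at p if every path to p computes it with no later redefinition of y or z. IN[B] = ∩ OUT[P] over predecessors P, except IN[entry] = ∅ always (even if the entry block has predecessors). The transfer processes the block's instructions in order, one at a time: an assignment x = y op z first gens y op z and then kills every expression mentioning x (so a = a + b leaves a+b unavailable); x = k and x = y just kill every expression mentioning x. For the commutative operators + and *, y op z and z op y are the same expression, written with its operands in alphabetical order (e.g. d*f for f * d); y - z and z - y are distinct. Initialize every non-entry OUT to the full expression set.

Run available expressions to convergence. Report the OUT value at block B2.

Converged values:
  B0: | IN={} | OUT={c-d}
  B1: | IN={c-d} | OUT={a+f, f-a}
  B2: | IN={a+f, f-a} | OUT={d+e}
  B3: | IN={} | OUT={}

Merge at B2: IN[B2] = OUT[B1] = {a+f, f-a}
Applying B2's transfer function to that IN value gives OUT[B2] (row B2 above).

Answer: {d+e}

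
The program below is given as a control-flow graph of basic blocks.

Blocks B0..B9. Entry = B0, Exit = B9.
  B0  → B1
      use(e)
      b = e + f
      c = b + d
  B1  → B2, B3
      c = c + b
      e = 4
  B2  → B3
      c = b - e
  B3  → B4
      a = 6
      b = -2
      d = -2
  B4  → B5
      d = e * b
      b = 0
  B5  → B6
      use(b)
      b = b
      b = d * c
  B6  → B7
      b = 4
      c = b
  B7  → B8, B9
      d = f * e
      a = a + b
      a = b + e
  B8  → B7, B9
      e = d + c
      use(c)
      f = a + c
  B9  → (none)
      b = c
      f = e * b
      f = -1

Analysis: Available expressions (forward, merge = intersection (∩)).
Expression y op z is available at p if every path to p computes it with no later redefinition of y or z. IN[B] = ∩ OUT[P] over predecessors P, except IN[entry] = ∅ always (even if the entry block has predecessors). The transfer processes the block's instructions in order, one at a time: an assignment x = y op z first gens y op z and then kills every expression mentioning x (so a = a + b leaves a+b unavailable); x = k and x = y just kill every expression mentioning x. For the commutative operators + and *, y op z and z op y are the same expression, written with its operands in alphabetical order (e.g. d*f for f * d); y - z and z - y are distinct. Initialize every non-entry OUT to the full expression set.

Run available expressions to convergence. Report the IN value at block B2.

Per-block solution:
  B0:  IN={}  OUT={b+d, e+f}
  B1:  IN={b+d, e+f}  OUT={b+d}
  B2:  IN={b+d}  OUT={b+d, b-e}
  B3:  IN={b+d}  OUT={}
  B4:  IN={}  OUT={}
  B5:  IN={}  OUT={c*d}
  B6:  IN={c*d}  OUT={}
  B7:  IN={}  OUT={b+e, e*f}
  B8:  IN={b+e, e*f}  OUT={a+c, c+d}
  B9:  IN={}  OUT={b*e}

Merge at B2: IN[B2] = OUT[B1] = {b+d}

Answer: {b+d}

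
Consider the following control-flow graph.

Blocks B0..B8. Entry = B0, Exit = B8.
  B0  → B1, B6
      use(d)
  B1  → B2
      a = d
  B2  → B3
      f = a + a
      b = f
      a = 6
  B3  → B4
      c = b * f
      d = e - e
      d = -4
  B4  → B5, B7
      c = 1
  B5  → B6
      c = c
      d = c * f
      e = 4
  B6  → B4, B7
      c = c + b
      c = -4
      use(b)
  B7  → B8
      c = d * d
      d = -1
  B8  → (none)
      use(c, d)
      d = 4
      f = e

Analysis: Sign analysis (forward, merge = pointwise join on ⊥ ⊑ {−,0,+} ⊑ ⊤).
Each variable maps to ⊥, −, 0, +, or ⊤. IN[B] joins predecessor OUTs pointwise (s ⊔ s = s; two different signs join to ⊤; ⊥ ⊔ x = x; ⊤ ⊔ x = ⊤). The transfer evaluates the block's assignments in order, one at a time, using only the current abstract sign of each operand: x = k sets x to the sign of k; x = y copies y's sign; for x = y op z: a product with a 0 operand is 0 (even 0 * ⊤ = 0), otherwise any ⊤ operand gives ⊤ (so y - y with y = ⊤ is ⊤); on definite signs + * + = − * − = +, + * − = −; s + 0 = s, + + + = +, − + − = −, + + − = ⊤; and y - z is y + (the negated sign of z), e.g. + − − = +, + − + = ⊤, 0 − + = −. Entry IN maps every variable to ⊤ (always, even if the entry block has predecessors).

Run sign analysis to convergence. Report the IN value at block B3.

Converged values:
  B0: | IN=(all ⊤) | OUT=(all ⊤)
  B1: | IN=(all ⊤) | OUT=(all ⊤)
  B2: | IN=(all ⊤) | OUT={a:+; rest ⊤}
  B3: | IN={a:+; rest ⊤} | OUT={a:+, d:-; rest ⊤}
  B4: | IN=(all ⊤) | OUT={c:+; rest ⊤}
  B5: | IN={c:+; rest ⊤} | OUT={c:+, e:+; rest ⊤}
  B6: | IN=(all ⊤) | OUT={c:-; rest ⊤}
  B7: | IN=(all ⊤) | OUT={d:-; rest ⊤}
  B8: | IN={d:-; rest ⊤} | OUT={d:+; rest ⊤}

Merge at B3: IN[B3] = OUT[B2] = {a: +, b: ⊤, c: ⊤, d: ⊤, e: ⊤, f: ⊤}

Answer: {a: +, b: ⊤, c: ⊤, d: ⊤, e: ⊤, f: ⊤}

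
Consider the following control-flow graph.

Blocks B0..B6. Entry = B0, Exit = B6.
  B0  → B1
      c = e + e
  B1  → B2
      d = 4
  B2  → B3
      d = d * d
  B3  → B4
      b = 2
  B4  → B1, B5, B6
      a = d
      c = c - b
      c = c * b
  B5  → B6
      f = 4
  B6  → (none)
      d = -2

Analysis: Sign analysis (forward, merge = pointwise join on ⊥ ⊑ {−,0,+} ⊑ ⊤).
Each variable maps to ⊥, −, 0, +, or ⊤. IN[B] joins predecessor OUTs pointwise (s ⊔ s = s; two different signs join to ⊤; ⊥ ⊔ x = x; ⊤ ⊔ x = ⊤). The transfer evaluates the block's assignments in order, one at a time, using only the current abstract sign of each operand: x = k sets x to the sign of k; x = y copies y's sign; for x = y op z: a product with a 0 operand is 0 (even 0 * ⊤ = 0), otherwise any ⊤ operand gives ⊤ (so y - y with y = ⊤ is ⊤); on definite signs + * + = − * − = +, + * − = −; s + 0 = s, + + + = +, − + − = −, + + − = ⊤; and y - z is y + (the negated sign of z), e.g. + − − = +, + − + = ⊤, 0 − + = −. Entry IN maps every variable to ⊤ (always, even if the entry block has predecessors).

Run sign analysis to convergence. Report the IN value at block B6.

Answer: {a: +, b: +, c: ⊤, d: +, e: ⊤, f: ⊤}

Derivation:
Fixpoint table:
  B0:   IN=(all ⊤)   OUT=(all ⊤)
  B1:   IN=(all ⊤)   OUT={d:+; rest ⊤}
  B2:   IN={d:+; rest ⊤}   OUT={d:+; rest ⊤}
  B3:   IN={d:+; rest ⊤}   OUT={b:+, d:+; rest ⊤}
  B4:   IN={b:+, d:+; rest ⊤}   OUT={a:+, b:+, d:+; rest ⊤}
  B5:   IN={a:+, b:+, d:+; rest ⊤}   OUT={a:+, b:+, d:+, f:+; rest ⊤}
  B6:   IN={a:+, b:+, d:+; rest ⊤}   OUT={a:+, b:+, d:-; rest ⊤}

Merge at B6: IN[B6] = OUT[B4] ⊔ OUT[B5] = {a: +, b: +, c: ⊤, d: +, e: ⊤, f: ⊤}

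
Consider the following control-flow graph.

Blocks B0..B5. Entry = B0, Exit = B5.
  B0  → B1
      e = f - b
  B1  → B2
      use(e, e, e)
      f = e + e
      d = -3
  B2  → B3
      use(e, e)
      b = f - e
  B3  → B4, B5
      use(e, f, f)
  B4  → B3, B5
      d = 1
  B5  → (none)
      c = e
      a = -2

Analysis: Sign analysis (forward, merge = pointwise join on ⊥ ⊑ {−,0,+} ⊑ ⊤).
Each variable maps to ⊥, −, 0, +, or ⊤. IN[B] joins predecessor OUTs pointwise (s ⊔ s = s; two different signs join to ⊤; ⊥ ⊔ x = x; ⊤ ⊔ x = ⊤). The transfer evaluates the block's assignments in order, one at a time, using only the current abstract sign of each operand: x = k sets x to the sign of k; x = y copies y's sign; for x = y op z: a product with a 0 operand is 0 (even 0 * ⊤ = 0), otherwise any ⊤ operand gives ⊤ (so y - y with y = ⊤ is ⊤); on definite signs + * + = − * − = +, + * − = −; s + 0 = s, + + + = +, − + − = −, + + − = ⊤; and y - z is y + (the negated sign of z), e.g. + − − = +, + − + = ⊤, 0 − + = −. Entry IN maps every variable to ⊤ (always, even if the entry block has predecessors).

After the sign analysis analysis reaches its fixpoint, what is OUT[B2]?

Answer: {a: ⊤, b: ⊤, c: ⊤, d: -, e: ⊤, f: ⊤}

Working:
Per-block solution:
  B0:  IN=(all ⊤)  OUT=(all ⊤)
  B1:  IN=(all ⊤)  OUT={d:-; rest ⊤}
  B2:  IN={d:-; rest ⊤}  OUT={d:-; rest ⊤}
  B3:  IN=(all ⊤)  OUT=(all ⊤)
  B4:  IN=(all ⊤)  OUT={d:+; rest ⊤}
  B5:  IN=(all ⊤)  OUT={a:-; rest ⊤}

Merge at B2: IN[B2] = OUT[B1] = {a: ⊤, b: ⊤, c: ⊤, d: -, e: ⊤, f: ⊤}
Applying B2's transfer function to that IN value gives OUT[B2] (row B2 above).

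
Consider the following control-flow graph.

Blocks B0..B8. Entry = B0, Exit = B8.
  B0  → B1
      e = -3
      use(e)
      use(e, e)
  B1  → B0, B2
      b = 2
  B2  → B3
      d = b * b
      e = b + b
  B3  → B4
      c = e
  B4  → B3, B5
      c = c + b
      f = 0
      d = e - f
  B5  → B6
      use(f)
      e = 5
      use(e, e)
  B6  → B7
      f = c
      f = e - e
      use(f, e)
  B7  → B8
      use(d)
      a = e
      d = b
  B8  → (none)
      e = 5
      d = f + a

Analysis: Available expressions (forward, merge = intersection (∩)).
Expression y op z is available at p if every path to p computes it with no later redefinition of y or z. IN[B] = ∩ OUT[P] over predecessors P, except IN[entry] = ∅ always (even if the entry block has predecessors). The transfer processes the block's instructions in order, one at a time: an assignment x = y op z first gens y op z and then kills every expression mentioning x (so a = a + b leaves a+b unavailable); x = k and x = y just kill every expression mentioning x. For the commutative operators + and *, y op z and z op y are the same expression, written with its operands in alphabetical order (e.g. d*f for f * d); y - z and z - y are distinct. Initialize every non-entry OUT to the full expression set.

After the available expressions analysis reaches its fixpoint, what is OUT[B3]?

Answer: {b*b, b+b}

Working:
Converged values:
  B0:  IN={}  OUT={}
  B1:  IN={}  OUT={}
  B2:  IN={}  OUT={b*b, b+b}
  B3:  IN={b*b, b+b}  OUT={b*b, b+b}
  B4:  IN={b*b, b+b}  OUT={b*b, b+b, e-f}
  B5:  IN={b*b, b+b, e-f}  OUT={b*b, b+b}
  B6:  IN={b*b, b+b}  OUT={b*b, b+b, e-e}
  B7:  IN={b*b, b+b, e-e}  OUT={b*b, b+b, e-e}
  B8:  IN={b*b, b+b, e-e}  OUT={a+f, b*b, b+b}

Merge at B3: IN[B3] = OUT[B2] ∩ OUT[B4] = {b*b, b+b}
Applying B3's transfer function to that IN value gives OUT[B3] (row B3 above).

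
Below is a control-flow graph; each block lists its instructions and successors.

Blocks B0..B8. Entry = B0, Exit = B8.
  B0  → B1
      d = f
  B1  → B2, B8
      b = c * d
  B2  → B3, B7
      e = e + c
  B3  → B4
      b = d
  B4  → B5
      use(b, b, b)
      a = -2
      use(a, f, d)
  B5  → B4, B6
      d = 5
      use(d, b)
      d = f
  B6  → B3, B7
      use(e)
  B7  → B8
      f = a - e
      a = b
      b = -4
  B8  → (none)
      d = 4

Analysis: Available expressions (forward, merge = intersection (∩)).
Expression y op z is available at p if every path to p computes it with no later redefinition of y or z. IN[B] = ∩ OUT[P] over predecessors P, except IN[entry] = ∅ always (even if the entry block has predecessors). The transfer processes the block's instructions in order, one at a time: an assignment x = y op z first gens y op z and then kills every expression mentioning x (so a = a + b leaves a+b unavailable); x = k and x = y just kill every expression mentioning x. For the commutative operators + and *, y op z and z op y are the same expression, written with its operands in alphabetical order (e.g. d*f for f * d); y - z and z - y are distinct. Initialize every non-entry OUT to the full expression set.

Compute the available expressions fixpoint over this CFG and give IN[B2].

Per-block solution:
  B0: | IN={} | OUT={}
  B1: | IN={} | OUT={c*d}
  B2: | IN={c*d} | OUT={c*d}
  B3: | IN={} | OUT={}
  B4: | IN={} | OUT={}
  B5: | IN={} | OUT={}
  B6: | IN={} | OUT={}
  B7: | IN={} | OUT={}
  B8: | IN={} | OUT={}

Merge at B2: IN[B2] = OUT[B1] = {c*d}

Answer: {c*d}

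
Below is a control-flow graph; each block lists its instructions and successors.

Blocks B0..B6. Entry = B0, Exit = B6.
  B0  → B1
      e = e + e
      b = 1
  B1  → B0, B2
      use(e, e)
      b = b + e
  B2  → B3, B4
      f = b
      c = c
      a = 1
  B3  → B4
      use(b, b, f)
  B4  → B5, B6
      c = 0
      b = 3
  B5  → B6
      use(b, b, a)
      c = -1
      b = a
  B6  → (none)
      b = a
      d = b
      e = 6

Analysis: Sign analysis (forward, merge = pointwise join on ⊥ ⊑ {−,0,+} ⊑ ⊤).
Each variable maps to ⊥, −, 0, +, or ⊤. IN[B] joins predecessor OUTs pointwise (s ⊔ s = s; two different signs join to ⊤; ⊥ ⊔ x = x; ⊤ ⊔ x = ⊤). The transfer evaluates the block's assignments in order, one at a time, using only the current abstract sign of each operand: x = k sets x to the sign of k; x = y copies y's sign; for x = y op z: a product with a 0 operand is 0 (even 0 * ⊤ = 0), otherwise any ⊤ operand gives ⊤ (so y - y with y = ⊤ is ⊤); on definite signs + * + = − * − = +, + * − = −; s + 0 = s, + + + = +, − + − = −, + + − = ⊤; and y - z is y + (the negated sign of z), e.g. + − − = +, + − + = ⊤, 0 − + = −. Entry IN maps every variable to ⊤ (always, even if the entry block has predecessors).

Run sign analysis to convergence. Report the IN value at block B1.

Converged values:
  B0:  IN=(all ⊤)  OUT={b:+; rest ⊤}
  B1:  IN={b:+; rest ⊤}  OUT=(all ⊤)
  B2:  IN=(all ⊤)  OUT={a:+; rest ⊤}
  B3:  IN={a:+; rest ⊤}  OUT={a:+; rest ⊤}
  B4:  IN={a:+; rest ⊤}  OUT={a:+, b:+, c:0; rest ⊤}
  B5:  IN={a:+, b:+, c:0; rest ⊤}  OUT={a:+, b:+, c:-; rest ⊤}
  B6:  IN={a:+, b:+; rest ⊤}  OUT={a:+, b:+, d:+, e:+; rest ⊤}

Merge at B1: IN[B1] = OUT[B0] = {a: ⊤, b: +, c: ⊤, d: ⊤, e: ⊤, f: ⊤}

Answer: {a: ⊤, b: +, c: ⊤, d: ⊤, e: ⊤, f: ⊤}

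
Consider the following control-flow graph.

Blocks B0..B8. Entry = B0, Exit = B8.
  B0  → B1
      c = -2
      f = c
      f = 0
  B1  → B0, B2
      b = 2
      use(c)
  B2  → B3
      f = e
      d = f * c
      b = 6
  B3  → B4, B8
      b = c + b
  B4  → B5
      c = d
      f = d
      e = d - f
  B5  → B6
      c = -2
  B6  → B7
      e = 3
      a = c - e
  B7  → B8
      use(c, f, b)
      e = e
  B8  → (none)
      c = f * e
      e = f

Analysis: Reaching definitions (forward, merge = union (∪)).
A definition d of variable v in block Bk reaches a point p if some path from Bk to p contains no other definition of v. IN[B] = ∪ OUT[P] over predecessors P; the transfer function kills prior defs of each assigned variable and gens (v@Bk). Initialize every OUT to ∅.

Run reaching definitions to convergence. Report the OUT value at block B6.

Per-block solution:
  B0:   IN={b@B1, c@B0, f@B0}   OUT={b@B1, c@B0, f@B0}
  B1:   IN={b@B1, c@B0, f@B0}   OUT={b@B1, c@B0, f@B0}
  B2:   IN={b@B1, c@B0, f@B0}   OUT={b@B2, c@B0, d@B2, f@B2}
  B3:   IN={b@B2, c@B0, d@B2, f@B2}   OUT={b@B3, c@B0, d@B2, f@B2}
  B4:   IN={b@B3, c@B0, d@B2, f@B2}   OUT={b@B3, c@B4, d@B2, e@B4, f@B4}
  B5:   IN={b@B3, c@B4, d@B2, e@B4, f@B4}   OUT={b@B3, c@B5, d@B2, e@B4, f@B4}
  B6:   IN={b@B3, c@B5, d@B2, e@B4, f@B4}   OUT={a@B6, b@B3, c@B5, d@B2, e@B6, f@B4}
  B7:   IN={a@B6, b@B3, c@B5, d@B2, e@B6, f@B4}   OUT={a@B6, b@B3, c@B5, d@B2, e@B7, f@B4}
  B8:   IN={a@B6, b@B3, c@B0, c@B5, d@B2, e@B7, f@B2, f@B4}   OUT={a@B6, b@B3, c@B8, d@B2, e@B8, f@B2, f@B4}

Merge at B6: IN[B6] = OUT[B5] = {b@B3, c@B5, d@B2, e@B4, f@B4}
Applying B6's transfer function to that IN value gives OUT[B6] (row B6 above).

Answer: {a@B6, b@B3, c@B5, d@B2, e@B6, f@B4}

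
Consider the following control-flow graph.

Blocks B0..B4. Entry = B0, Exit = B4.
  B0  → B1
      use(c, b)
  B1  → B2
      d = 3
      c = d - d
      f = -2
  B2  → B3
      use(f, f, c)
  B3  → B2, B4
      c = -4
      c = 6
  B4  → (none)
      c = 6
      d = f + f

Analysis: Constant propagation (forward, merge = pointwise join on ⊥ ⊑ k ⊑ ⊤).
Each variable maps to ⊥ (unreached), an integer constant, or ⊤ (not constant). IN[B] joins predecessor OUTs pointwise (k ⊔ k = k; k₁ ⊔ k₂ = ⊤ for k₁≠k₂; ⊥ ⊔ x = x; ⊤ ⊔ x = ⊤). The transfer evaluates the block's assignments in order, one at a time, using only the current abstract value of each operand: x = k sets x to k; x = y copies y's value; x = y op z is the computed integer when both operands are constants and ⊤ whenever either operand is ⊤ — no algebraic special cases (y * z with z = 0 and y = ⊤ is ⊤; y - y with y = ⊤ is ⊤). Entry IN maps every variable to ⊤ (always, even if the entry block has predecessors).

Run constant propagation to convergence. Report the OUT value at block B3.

Answer: {a: ⊤, b: ⊤, c: 6, d: 3, e: ⊤, f: -2}

Trace:
Fixpoint table:
  B0:   IN=(all ⊤)   OUT=(all ⊤)
  B1:   IN=(all ⊤)   OUT={c:0, d:3, f:-2; rest ⊤}
  B2:   IN={d:3, f:-2; rest ⊤}   OUT={d:3, f:-2; rest ⊤}
  B3:   IN={d:3, f:-2; rest ⊤}   OUT={c:6, d:3, f:-2; rest ⊤}
  B4:   IN={c:6, d:3, f:-2; rest ⊤}   OUT={c:6, d:-4, f:-2; rest ⊤}

Merge at B3: IN[B3] = OUT[B2] = {a: ⊤, b: ⊤, c: ⊤, d: 3, e: ⊤, f: -2}
Applying B3's transfer function to that IN value gives OUT[B3] (row B3 above).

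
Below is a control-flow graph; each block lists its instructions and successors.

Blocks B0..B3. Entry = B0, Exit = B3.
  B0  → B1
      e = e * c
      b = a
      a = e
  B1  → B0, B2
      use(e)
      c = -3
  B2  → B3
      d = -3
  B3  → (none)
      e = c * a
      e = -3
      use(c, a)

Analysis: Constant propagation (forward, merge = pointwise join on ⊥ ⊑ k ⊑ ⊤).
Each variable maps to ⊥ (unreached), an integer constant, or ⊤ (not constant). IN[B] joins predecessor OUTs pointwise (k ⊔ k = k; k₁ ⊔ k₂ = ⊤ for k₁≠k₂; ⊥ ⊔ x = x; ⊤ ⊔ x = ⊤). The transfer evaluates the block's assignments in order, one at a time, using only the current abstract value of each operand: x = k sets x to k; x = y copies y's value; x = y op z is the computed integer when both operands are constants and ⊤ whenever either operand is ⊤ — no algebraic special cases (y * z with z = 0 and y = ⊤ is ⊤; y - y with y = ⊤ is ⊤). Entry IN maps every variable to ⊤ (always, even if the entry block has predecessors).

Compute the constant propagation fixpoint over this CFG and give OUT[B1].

Per-block solution:
  B0: | IN=(all ⊤) | OUT=(all ⊤)
  B1: | IN=(all ⊤) | OUT={c:-3; rest ⊤}
  B2: | IN={c:-3; rest ⊤} | OUT={c:-3, d:-3; rest ⊤}
  B3: | IN={c:-3, d:-3; rest ⊤} | OUT={c:-3, d:-3, e:-3; rest ⊤}

Merge at B1: IN[B1] = OUT[B0] = {a: ⊤, b: ⊤, c: ⊤, d: ⊤, e: ⊤, f: ⊤}
Applying B1's transfer function to that IN value gives OUT[B1] (row B1 above).

Answer: {a: ⊤, b: ⊤, c: -3, d: ⊤, e: ⊤, f: ⊤}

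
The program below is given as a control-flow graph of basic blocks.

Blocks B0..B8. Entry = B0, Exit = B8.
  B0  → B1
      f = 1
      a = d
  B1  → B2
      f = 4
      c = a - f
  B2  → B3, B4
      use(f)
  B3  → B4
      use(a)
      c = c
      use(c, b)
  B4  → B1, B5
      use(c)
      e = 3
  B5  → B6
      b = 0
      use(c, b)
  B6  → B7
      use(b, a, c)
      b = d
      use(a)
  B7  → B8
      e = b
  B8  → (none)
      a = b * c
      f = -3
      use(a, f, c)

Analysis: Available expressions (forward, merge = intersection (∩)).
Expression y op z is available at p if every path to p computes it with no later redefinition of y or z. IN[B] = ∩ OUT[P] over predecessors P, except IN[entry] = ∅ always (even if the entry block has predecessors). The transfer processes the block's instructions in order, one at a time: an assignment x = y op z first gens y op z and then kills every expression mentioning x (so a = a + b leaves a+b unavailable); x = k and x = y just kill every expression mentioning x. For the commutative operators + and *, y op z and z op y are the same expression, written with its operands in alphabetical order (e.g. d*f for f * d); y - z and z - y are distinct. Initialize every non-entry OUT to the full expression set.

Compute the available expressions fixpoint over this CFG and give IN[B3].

Fixpoint table:
  B0:   IN={}   OUT={}
  B1:   IN={}   OUT={a-f}
  B2:   IN={a-f}   OUT={a-f}
  B3:   IN={a-f}   OUT={a-f}
  B4:   IN={a-f}   OUT={a-f}
  B5:   IN={a-f}   OUT={a-f}
  B6:   IN={a-f}   OUT={a-f}
  B7:   IN={a-f}   OUT={a-f}
  B8:   IN={a-f}   OUT={b*c}

Merge at B3: IN[B3] = OUT[B2] = {a-f}

Answer: {a-f}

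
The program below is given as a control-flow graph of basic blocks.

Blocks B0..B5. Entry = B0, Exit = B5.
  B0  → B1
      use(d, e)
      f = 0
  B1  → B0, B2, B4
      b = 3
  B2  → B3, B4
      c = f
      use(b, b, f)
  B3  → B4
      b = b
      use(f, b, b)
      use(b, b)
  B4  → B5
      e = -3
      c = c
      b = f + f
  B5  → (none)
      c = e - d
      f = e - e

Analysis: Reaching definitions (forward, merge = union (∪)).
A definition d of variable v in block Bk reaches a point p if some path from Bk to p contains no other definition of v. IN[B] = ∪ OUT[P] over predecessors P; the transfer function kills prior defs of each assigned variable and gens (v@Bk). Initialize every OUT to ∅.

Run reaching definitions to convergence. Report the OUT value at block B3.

Answer: {b@B3, c@B2, f@B0}

Working:
Converged values:
  B0:   IN={b@B1, f@B0}   OUT={b@B1, f@B0}
  B1:   IN={b@B1, f@B0}   OUT={b@B1, f@B0}
  B2:   IN={b@B1, f@B0}   OUT={b@B1, c@B2, f@B0}
  B3:   IN={b@B1, c@B2, f@B0}   OUT={b@B3, c@B2, f@B0}
  B4:   IN={b@B1, b@B3, c@B2, f@B0}   OUT={b@B4, c@B4, e@B4, f@B0}
  B5:   IN={b@B4, c@B4, e@B4, f@B0}   OUT={b@B4, c@B5, e@B4, f@B5}

Merge at B3: IN[B3] = OUT[B2] = {b@B1, c@B2, f@B0}
Applying B3's transfer function to that IN value gives OUT[B3] (row B3 above).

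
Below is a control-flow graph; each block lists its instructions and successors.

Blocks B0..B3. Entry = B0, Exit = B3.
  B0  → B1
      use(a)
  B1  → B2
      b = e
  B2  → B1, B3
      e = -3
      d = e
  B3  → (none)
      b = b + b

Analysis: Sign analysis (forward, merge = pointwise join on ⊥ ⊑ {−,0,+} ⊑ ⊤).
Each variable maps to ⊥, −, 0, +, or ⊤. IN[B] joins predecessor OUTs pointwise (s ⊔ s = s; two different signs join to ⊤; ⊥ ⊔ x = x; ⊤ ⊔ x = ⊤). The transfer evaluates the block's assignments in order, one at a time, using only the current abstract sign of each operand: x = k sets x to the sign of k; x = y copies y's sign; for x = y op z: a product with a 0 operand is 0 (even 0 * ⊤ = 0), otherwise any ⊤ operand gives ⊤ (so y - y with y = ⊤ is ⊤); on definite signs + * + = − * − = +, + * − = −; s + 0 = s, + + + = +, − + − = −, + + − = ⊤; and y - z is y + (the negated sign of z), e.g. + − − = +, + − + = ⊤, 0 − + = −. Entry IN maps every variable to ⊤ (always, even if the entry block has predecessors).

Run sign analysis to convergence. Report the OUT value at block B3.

Fixpoint table:
  B0:  IN=(all ⊤)  OUT=(all ⊤)
  B1:  IN=(all ⊤)  OUT=(all ⊤)
  B2:  IN=(all ⊤)  OUT={d:-, e:-; rest ⊤}
  B3:  IN={d:-, e:-; rest ⊤}  OUT={d:-, e:-; rest ⊤}

Merge at B3: IN[B3] = OUT[B2] = {a: ⊤, b: ⊤, c: ⊤, d: -, e: -, f: ⊤}
Applying B3's transfer function to that IN value gives OUT[B3] (row B3 above).

Answer: {a: ⊤, b: ⊤, c: ⊤, d: -, e: -, f: ⊤}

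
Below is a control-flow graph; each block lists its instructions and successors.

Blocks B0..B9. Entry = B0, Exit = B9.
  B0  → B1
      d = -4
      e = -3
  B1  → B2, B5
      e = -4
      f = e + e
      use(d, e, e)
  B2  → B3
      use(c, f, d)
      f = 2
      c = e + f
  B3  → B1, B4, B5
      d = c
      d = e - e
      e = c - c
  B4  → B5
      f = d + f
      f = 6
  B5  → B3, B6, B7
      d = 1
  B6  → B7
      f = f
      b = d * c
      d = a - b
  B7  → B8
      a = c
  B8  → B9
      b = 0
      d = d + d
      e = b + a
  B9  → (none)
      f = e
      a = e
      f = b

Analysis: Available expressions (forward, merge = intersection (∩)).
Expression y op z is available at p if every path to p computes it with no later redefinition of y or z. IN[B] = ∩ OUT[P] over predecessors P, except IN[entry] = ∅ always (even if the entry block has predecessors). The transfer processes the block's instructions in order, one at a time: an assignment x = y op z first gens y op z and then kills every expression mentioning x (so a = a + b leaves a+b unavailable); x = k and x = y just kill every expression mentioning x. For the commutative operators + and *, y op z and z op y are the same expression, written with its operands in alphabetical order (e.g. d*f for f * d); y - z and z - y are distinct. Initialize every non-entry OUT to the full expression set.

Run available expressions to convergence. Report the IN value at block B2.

Answer: {e+e}

Working:
Per-block solution:
  B0:   IN={}   OUT={}
  B1:   IN={}   OUT={e+e}
  B2:   IN={e+e}   OUT={e+e, e+f}
  B3:   IN={}   OUT={c-c}
  B4:   IN={c-c}   OUT={c-c}
  B5:   IN={}   OUT={}
  B6:   IN={}   OUT={a-b}
  B7:   IN={}   OUT={}
  B8:   IN={}   OUT={a+b}
  B9:   IN={a+b}   OUT={}

Merge at B2: IN[B2] = OUT[B1] = {e+e}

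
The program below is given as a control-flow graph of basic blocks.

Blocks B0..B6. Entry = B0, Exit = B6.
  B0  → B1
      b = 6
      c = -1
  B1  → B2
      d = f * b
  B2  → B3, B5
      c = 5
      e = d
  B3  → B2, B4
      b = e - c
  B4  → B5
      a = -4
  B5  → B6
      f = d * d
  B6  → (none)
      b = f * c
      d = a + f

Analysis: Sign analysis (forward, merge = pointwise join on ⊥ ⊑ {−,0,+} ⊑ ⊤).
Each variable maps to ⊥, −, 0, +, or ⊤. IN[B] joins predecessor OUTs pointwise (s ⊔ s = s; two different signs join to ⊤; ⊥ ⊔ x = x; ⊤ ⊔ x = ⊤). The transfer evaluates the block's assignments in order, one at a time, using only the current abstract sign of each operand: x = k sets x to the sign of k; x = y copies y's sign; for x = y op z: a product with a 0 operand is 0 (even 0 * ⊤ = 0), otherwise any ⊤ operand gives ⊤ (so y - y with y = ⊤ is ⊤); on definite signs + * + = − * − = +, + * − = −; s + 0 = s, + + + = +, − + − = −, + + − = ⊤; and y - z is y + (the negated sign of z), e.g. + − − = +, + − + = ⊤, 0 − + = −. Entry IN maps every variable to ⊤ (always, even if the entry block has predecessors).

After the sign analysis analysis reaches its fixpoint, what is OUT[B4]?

Answer: {a: -, b: ⊤, c: +, d: ⊤, e: ⊤, f: ⊤}

Working:
Fixpoint table:
  B0:   IN=(all ⊤)   OUT={b:+, c:-; rest ⊤}
  B1:   IN={b:+, c:-; rest ⊤}   OUT={b:+, c:-; rest ⊤}
  B2:   IN=(all ⊤)   OUT={c:+; rest ⊤}
  B3:   IN={c:+; rest ⊤}   OUT={c:+; rest ⊤}
  B4:   IN={c:+; rest ⊤}   OUT={a:-, c:+; rest ⊤}
  B5:   IN={c:+; rest ⊤}   OUT={c:+; rest ⊤}
  B6:   IN={c:+; rest ⊤}   OUT={c:+; rest ⊤}

Merge at B4: IN[B4] = OUT[B3] = {a: ⊤, b: ⊤, c: +, d: ⊤, e: ⊤, f: ⊤}
Applying B4's transfer function to that IN value gives OUT[B4] (row B4 above).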